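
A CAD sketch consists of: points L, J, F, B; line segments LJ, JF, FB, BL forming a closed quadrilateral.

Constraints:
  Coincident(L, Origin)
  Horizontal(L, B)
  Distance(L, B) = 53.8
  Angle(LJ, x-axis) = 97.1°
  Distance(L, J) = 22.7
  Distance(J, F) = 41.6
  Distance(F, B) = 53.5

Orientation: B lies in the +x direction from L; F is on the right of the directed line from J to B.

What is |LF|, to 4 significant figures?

18.92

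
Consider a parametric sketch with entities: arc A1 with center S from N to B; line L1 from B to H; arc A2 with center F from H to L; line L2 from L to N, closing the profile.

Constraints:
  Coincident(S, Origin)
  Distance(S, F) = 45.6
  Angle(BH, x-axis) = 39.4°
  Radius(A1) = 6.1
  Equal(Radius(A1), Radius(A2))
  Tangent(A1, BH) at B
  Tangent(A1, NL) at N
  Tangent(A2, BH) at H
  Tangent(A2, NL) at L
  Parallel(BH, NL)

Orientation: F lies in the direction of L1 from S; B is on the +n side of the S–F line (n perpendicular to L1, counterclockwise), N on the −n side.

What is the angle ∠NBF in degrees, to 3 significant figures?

82.4°

The slot axis is L1's direction at 39.4°, so u = (cos 39.4°, sin 39.4°) = (0.773, 0.635) and n = (−sin 39.4°, cos 39.4°) = (-0.635, 0.773). S is at the origin and F lies 45.6 along u from S, so F = 45.6·u = (35.2, 28.9). Tangency of A1 to both parallel lines with radius 6.1 puts B and N at S ± 6.1·n: B = (-3.87, 4.71), N = (3.87, -4.71). Then cos ∠NBF = BN·BF / (|BN||BF|), giving 82.4°.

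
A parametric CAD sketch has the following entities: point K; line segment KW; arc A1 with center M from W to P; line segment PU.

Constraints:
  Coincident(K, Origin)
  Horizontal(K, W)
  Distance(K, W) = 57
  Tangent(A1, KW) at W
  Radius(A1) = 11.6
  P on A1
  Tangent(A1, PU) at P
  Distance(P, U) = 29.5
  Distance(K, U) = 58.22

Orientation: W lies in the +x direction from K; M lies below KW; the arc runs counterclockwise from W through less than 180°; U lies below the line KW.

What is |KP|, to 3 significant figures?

46.6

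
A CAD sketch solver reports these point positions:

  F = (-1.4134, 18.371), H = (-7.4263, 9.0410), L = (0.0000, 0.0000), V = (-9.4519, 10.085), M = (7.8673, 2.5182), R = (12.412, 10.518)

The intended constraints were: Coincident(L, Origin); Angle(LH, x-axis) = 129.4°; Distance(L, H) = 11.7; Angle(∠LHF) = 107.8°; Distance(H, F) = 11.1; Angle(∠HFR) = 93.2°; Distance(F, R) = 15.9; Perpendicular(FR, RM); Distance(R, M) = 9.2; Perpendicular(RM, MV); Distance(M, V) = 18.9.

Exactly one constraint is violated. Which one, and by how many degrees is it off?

Perpendicular(RM, MV) — off by 6.00°.

L = (0.00, 0.00) ✓; LH at 129.4° ✓; |LH| = 11.70 ✓; ∠LHF = 107.8° ✓; |HF| = 11.10 ✓; ∠HFR = 93.20° ✓; |FR| = 15.90 ✓; ∠(FR, RM) = 90.00° ✓; |RM| = 9.201 ✓; ∠(RM, MV) = 84.00° ✗; |MV| = 18.90 ✓.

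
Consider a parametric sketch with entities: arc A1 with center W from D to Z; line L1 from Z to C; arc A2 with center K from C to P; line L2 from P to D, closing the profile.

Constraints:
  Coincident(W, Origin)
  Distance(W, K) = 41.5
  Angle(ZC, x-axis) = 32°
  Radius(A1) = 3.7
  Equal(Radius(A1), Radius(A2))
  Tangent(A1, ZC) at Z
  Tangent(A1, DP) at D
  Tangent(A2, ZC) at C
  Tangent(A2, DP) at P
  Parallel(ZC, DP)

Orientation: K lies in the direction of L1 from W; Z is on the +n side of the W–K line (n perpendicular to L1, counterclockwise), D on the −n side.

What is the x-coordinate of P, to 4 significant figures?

37.15

The slot axis is L1's direction at 32.0°, so u = (cos 32.0°, sin 32.0°) = (0.8480, 0.5299) and n = (−sin 32.0°, cos 32.0°) = (-0.5299, 0.8480). W is at the origin and K lies 41.5 along u from W, so K = 41.5·u = (35.19, 21.99). Tangency of A1 to both parallel lines with radius 3.7 puts Z and D at W ± 3.7·n: Z = (-1.961, 3.138), D = (1.961, -3.138). Equal radii place C and P the same way about K: C = K + 3.7·n = (33.23, 25.13), P = K − 3.7·n = (37.15, 18.85). So P.x = 37.15.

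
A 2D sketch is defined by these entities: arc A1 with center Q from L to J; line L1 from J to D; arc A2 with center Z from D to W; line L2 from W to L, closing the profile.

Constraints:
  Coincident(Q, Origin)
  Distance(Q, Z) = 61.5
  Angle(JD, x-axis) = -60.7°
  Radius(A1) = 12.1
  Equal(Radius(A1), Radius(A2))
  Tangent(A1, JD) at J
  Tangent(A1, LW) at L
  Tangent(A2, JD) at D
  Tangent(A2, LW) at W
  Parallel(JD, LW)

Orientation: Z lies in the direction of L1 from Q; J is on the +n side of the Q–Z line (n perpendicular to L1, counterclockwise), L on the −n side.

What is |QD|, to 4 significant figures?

62.68

Tangency of A1 to both parallel lines with radius 12.1 puts J and L at Q ± 12.1·n: J = (10.55, 5.922), L = (-10.55, -5.922). Equal radii place D and W the same way about Z: D = Z + 12.1·n = (40.65, -47.71), W = Z − 12.1·n = (19.54, -59.55). Then |QD| = |D − Q| = 62.68.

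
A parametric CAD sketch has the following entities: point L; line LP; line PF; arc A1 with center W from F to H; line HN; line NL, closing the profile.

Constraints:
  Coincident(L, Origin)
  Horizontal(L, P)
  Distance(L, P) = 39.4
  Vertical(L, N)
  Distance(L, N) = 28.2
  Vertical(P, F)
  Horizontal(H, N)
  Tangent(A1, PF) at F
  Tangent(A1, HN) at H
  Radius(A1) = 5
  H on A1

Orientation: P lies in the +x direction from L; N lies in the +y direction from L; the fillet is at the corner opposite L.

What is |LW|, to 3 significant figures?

41.5

LN is vertical with |LN| = 28.2 and N on the +y side, so N = (0.00, 28.2). The virtual corner opposite L is at (39.4, 28.2). Since A1 is tangent to PF there, WF ⟂ PF and the tangent condition forces WH to be normal to HN, with radius 5.0, so the center W sits 5.0 in from both sides at W = (34.4, 23.2). Then |LW| = |W − L| = 41.5.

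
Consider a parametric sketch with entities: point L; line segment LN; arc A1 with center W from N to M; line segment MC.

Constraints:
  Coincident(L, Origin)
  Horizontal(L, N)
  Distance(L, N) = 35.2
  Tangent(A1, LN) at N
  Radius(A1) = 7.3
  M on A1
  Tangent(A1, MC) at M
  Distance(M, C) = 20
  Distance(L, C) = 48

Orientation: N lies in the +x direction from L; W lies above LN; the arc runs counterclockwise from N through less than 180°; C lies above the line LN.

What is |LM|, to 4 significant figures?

43.25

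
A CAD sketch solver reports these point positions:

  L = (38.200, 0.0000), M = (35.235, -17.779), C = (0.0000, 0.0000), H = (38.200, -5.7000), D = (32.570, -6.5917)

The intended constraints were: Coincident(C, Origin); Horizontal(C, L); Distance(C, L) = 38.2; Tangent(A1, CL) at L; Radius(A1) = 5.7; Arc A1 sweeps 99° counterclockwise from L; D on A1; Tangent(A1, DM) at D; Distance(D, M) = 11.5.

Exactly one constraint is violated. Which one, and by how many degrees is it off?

Tangent(A1, DM) at D — off by 4.40°.

C = (0.00, 0.00) ✓; C.y = 0.00, L.y = 0.00 ✓; |CL| = 38.20 ✓; ∠(HL, LC) = 90.00° ✓; |HL| = 5.700 ✓; bearing(H→D) − bearing(H→L) = 99.00° ✓; |HD| = 5.700 ✓; ∠(HD, DM) = 85.60° ✗; |DM| = 11.50 ✓.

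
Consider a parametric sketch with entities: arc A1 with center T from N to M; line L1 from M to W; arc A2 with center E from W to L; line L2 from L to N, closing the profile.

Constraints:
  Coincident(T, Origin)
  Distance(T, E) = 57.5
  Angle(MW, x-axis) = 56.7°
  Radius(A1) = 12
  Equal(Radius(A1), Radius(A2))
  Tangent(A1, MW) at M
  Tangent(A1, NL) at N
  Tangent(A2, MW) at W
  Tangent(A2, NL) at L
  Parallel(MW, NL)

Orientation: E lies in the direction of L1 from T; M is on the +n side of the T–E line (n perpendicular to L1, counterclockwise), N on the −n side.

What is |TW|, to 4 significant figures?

58.74

The slot axis is L1's direction at 56.7°, so u = (cos 56.7°, sin 56.7°) = (0.5490, 0.8358) and n = (−sin 56.7°, cos 56.7°) = (-0.8358, 0.5490). T is at the origin and E lies 57.5 along u from T, so E = 57.5·u = (31.57, 48.06). Tangency of A1 to both parallel lines with radius 12.0 puts M and N at T ± 12.0·n: M = (-10.03, 6.588), N = (10.03, -6.588). Equal radii place W and L the same way about E: W = E + 12.0·n = (21.54, 54.65), L = E − 12.0·n = (41.60, 41.47). Then |TW| = |W − T| = 58.74.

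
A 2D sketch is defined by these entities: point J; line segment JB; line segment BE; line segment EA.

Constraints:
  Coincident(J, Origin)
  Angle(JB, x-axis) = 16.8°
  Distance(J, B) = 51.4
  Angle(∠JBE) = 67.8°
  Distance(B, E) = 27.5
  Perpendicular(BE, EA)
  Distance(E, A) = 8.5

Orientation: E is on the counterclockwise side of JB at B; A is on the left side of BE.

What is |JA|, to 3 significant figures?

39.9

∠JBE = 67.8°, so BE runs at 16.8° + (180° − 67.8°) = 129° from the x-axis; with |BE| = 27.5, E = B + 27.5·(cos 129°, sin 129°) = (31.9, 36.2). The perpendicularity gives EA at right angles to BE; with |EA| = 8.5 on the left of BE, A = E + 8.5·(-0.777, -0.629) = (25.3, 30.9). Then |JA| = |A − J| = 39.9.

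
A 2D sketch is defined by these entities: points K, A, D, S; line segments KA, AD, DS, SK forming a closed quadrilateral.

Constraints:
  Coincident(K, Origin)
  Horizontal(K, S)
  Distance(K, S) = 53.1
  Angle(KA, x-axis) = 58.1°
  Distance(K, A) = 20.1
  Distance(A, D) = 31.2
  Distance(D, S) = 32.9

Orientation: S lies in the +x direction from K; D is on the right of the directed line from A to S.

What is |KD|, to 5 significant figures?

25.330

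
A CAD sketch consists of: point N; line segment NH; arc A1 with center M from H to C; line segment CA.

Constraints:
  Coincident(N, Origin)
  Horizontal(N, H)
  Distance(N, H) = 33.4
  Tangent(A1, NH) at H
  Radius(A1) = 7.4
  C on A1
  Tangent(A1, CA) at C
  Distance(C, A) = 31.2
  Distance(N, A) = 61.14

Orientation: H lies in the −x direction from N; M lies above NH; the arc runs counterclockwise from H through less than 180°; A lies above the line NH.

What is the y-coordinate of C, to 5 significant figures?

12.671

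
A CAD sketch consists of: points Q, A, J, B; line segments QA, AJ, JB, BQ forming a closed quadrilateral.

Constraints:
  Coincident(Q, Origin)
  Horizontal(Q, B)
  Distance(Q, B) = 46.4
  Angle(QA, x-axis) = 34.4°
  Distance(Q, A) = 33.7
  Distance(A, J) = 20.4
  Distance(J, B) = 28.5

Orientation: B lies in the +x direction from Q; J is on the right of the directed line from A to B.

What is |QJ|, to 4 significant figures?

17.96

Checks: |AJ| = 20.40 ✓; |JB| = 28.50 ✓.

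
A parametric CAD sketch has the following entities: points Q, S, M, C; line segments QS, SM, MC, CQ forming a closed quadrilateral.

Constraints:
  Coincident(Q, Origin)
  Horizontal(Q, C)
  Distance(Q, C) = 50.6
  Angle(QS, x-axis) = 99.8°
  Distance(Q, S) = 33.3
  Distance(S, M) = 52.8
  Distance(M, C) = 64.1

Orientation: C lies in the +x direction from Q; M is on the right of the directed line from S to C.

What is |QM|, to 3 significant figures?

22.3

Checks: |SM| = 52.80 ✓; |MC| = 64.10 ✓.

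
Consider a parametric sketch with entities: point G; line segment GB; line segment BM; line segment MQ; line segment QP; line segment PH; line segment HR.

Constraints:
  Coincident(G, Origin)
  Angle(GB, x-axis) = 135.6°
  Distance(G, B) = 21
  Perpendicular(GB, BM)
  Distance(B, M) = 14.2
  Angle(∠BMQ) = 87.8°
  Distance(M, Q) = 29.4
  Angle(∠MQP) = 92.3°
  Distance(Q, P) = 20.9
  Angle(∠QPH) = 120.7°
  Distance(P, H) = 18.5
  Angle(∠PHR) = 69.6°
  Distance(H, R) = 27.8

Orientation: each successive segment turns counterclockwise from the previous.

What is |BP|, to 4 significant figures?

30.44

∠BMQ = 87.8° gives MQ at -42.20° from the x-axis; with |MQ| = 29.4, Q = (-3.159, -15.20). ∠MQP = 92.3° gives QP at 45.50° from the x-axis; with |QP| = 20.9, P = (11.49, -0.2942). Then |BP| = |P − B| = 30.44.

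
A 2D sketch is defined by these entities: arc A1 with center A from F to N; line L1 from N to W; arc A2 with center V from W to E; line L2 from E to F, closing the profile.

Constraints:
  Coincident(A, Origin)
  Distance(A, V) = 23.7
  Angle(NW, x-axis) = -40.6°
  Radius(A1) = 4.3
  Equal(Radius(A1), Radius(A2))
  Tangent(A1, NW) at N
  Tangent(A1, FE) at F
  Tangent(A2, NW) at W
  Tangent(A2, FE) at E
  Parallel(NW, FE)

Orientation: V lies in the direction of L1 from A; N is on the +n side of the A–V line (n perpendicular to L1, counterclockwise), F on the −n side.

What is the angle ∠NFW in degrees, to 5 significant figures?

70.056°

The slot axis is L1's direction at -40.6°, so u = (cos -40.6°, sin -40.6°) = (0.75927, -0.65077) and n = (−sin -40.6°, cos -40.6°) = (0.65077, 0.75927). A is at the origin and V lies 23.7 along u from A, so V = 23.7·u = (17.995, -15.423). Tangency of A1 to both parallel lines with radius 4.3 puts N and F at A ± 4.3·n: N = (2.7983, 3.2649), F = (-2.7983, -3.2649). Equal radii place W and E the same way about V: W = V + 4.3·n = (20.793, -12.158), E = V − 4.3·n = (15.196, -18.688). Then cos ∠NFW = FN·FW / (|FN||FW|), giving 70.056°.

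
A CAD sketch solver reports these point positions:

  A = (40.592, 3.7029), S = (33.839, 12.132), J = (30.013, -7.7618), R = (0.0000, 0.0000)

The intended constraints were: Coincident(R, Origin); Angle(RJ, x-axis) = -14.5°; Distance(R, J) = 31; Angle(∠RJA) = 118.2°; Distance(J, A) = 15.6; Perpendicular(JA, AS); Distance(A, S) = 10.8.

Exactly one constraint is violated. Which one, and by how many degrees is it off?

Perpendicular(JA, AS) — off by 8.60°.

R = (0.00, 0.00) ✓; RJ at -14.50° ✓; |RJ| = 31.00 ✓; ∠RJA = 118.2° ✓; |JA| = 15.60 ✓; ∠(JA, AS) = 81.40° ✗; |AS| = 10.80 ✓.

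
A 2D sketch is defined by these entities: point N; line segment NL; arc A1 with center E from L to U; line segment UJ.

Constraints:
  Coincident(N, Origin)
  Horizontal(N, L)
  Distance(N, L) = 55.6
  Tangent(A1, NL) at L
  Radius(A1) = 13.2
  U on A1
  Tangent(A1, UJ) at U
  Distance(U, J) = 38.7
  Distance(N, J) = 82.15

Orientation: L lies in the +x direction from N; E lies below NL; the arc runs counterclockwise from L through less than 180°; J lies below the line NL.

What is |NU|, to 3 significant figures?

48.1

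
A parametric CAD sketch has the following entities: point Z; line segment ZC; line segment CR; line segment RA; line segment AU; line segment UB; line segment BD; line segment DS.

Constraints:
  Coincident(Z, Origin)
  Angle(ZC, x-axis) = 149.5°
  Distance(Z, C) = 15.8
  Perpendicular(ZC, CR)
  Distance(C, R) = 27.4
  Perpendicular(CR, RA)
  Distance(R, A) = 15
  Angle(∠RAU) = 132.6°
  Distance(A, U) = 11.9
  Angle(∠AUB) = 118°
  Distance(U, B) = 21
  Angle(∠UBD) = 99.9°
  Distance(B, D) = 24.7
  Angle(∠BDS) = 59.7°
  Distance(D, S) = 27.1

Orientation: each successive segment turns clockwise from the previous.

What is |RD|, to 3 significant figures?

25.9

Z is at the origin; ZC runs at 149.5° with length 15.8, so C = (-13.6, 8.02). The perpendicularity gives CR at right angles to ZC, so CR runs at 59.5°; with |CR| = 27.4, R = (0.293, 31.6). CR is perpendicular to RA, so RA runs at -30.5°; with |RA| = 15.0, A = (13.2, 24.0). ∠RAU = 132.6° gives AU at -77.9° from the x-axis; with |AU| = 11.9, U = (15.7, 12.4). ∠AUB = 118.0° gives UB at -140° from the x-axis; with |UB| = 21.0, B = (-0.352, -1.15). ∠UBD = 99.9° gives BD at 140° from the x-axis; with |BD| = 24.7, D = (-19.3, 14.7). Then |RD| = |D − R| = 25.9.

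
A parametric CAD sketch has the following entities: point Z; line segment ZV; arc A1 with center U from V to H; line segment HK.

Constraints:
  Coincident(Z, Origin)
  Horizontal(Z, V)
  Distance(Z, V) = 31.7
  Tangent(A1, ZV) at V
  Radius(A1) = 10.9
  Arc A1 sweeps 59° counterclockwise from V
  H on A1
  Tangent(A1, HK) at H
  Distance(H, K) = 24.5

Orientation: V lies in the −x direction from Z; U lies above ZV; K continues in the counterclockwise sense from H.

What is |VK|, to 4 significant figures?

34.25

Z is at the origin; ZV is horizontal with |ZV| = 31.7 and V on the −x side, so V = (-31.70, 0.000). A1 meets ZV tangentially, so UV is at right angles to ZV, so U = V + (0, 10.9) = (-31.70, 10.90). On A1, V sits at bearing -90° from U; a 59° counterclockwise sweep puts H at bearing -31°, so H = U + 10.9·(cos -31°, sin -31°) = (-22.36, 5.286). Since A1 is tangent to HK there, UH ⟂ HK, so HK runs along (−sin -31°, cos -31°); with |HK| = 24.5, K = (-9.738, 26.29). Then |VK| = |K − V| = 34.25.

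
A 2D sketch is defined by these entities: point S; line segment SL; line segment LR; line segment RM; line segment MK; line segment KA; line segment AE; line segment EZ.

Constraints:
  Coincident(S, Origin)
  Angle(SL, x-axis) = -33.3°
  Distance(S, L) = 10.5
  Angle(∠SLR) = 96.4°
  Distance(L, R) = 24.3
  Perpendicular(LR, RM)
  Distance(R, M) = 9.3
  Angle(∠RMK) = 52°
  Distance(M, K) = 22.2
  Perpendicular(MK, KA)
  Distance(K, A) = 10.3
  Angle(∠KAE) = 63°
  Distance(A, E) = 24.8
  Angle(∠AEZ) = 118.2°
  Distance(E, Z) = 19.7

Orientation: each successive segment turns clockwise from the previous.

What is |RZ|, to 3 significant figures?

28.6

S is at the origin; SL runs at -33.3° with length 10.5, so L = (8.78, -5.76). ∠SLR = 96.4° gives LR at -117° from the x-axis; with |LR| = 24.3, R = (-2.22, -27.4). LR ⟂ RM, so RM runs at 153°; with |RM| = 9.3, M = (-10.5, -23.2). ∠RMK = 52.0° gives MK at 25.1° from the x-axis; with |MK| = 22.2, K = (9.59, -13.8). The perpendicularity gives KA at right angles to MK, so KA runs at -64.9°; with |KA| = 10.3, A = (14.0, -23.1). ∠KAE = 63.0° gives AE at 178° from the x-axis; with |AE| = 24.8, E = (-10.8, -22.3). ∠AEZ = 118.2° gives EZ at 116° from the x-axis; with |EZ| = 19.7, Z = (-19.6, -4.65). Then |RZ| = |Z − R| = 28.6.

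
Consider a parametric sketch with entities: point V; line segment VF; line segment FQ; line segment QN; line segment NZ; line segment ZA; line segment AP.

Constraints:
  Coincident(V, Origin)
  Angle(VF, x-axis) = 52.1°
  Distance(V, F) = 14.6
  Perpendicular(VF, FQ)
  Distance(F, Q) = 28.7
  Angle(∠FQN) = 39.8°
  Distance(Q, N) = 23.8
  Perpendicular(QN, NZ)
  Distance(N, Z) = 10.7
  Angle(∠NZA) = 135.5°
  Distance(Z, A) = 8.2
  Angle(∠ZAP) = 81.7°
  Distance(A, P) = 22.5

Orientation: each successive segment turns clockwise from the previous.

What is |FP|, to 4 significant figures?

26.45

V is at the origin; VF runs at 52.1° with length 14.6, so F = (8.969, 11.52). The perpendicularity gives FQ at right angles to VF, so FQ runs at -37.90°; with |FQ| = 28.7, Q = (31.62, -6.109). ∠FQN = 39.8° gives QN at -178.1° from the x-axis; with |QN| = 23.8, N = (7.828, -6.898). The perpendicularity gives NZ at right angles to QN, so NZ runs at 91.90°; with |NZ| = 10.7, Z = (7.474, 3.796). ∠NZA = 135.5° gives ZA at 47.40° from the x-axis; with |ZA| = 8.2, A = (13.02, 9.832). ∠ZAP = 81.7° gives AP at -50.90° from the x-axis; with |AP| = 22.5, P = (27.21, -7.629). Then |FP| = |P − F| = 26.45.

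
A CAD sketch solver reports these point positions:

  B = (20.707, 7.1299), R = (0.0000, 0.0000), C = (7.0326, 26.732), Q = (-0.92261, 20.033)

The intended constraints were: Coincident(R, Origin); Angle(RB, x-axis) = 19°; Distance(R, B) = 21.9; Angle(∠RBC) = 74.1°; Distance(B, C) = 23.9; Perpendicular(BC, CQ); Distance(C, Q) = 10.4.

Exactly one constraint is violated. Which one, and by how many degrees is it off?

Perpendicular(BC, CQ) — off by 5.20°.

R = (0.00, 0.00) ✓; RB at 19.00° ✓; |RB| = 21.90 ✓; ∠RBC = 74.10° ✓; |BC| = 23.90 ✓; ∠(BC, CQ) = 95.20° ✗; |CQ| = 10.40 ✓.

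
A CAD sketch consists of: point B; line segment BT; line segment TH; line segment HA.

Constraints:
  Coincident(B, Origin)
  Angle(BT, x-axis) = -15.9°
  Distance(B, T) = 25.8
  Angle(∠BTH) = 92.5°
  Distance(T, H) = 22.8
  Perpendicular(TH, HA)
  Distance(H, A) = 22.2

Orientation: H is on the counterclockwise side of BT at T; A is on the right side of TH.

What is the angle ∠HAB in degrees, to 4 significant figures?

26.51°

B is at the origin; BT runs at -15.9° with length 25.8, so T = 25.8·(cos -15.9°, sin -15.9°) = (24.81, -7.068). ∠BTH = 92.5°, so TH runs at -15.9° + (180° − 92.5°) = 71.60° from the x-axis; with |TH| = 22.8, H = T + 22.8·(cos 71.60°, sin 71.60°) = (32.01, 14.57). TH ⟂ HA; with |HA| = 22.2 on the right of TH, A = H + 22.2·(0.9489, -0.3156) = (53.07, 7.559). Then cos ∠HAB = AH·AB / (|AH||AB|), giving 26.51°.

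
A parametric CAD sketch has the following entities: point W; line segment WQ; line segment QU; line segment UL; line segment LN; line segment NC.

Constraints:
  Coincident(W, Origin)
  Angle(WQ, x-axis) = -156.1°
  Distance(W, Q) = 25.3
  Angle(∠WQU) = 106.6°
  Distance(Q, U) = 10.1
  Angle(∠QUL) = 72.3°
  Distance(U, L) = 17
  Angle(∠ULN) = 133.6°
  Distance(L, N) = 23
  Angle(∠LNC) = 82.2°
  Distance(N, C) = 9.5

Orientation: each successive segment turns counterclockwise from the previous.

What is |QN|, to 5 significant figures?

30.610

∠QUL = 72.3° gives UL at 25.000° from the x-axis; with |UL| = 17.0, L = (-6.4400, -13.084). ∠ULN = 133.6° gives LN at 71.400° from the x-axis; with |LN| = 23.0, N = (0.89602, 8.7150). Then |QN| = |N − Q| = 30.610.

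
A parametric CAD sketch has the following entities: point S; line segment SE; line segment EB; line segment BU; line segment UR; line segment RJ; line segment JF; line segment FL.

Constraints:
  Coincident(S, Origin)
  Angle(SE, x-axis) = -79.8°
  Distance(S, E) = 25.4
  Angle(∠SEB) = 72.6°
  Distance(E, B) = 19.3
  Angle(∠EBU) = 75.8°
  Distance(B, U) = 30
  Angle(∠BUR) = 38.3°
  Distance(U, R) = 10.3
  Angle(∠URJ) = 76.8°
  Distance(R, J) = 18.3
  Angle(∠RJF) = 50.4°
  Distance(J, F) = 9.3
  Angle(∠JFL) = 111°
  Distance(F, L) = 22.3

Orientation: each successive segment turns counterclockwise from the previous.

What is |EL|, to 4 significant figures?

21.41

S is at the origin; SE runs at -79.8° with length 25.4, so E = (4.498, -25.00). ∠SEB = 72.6° gives EB at 27.60° from the x-axis; with |EB| = 19.3, B = (21.60, -16.06). ∠EBU = 75.8° gives BU at 131.8° from the x-axis; with |BU| = 30.0, U = (1.606, 6.307). ∠BUR = 38.3° gives UR at -86.50° from the x-axis; with |UR| = 10.3, R = (2.235, -3.973). ∠URJ = 76.8° gives RJ at 16.70° from the x-axis; with |RJ| = 18.3, J = (19.76, 1.285). ∠RJF = 50.4° gives JF at 146.3° from the x-axis; with |JF| = 9.3, F = (12.03, 6.445). ∠JFL = 111.0° gives FL at -144.7° from the x-axis; with |FL| = 22.3, L = (-6.174, -6.441). Then |EL| = |L − E| = 21.41.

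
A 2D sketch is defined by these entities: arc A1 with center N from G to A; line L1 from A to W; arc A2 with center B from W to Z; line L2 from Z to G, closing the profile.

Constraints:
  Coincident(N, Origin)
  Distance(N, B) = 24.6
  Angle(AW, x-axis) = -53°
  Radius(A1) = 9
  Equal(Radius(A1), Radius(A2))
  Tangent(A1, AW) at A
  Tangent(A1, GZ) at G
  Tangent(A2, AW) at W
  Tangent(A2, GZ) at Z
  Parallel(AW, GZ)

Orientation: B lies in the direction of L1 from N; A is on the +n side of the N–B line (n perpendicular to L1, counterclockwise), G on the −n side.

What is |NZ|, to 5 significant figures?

26.195

Tangency of A1 to both parallel lines with radius 9.0 puts A and G at N ± 9.0·n: A = (7.1877, 5.4163), G = (-7.1877, -5.4163). Equal radii place W and Z the same way about B: W = B + 9.0·n = (21.992, -14.230), Z = B − 9.0·n = (7.6169, -25.063). Then |NZ| = |Z − N| = 26.195.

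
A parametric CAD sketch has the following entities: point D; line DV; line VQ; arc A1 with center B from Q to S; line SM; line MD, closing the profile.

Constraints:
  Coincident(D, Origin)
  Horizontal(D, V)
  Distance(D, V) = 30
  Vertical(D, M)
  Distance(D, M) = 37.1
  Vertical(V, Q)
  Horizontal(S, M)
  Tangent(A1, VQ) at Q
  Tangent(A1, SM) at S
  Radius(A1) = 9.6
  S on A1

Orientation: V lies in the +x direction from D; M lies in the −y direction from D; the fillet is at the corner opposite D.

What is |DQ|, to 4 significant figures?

40.70

D is at the origin; D and V share the same y with |DV| = 30.0 and V on the +x side, so V = (30.00, 0.000). DM is vertical with |DM| = 37.1 and M on the −y side, so M = (0.000, -37.10). The virtual corner opposite D is at (30.00, -37.10). A1 meets VQ tangentially, so BQ is at right angles to VQ and tangency of A1 to SM means the radius BS is perpendicular to SM, with radius 9.6, so the center B sits 9.6 in from both sides at B = (20.40, -27.50). That places the tangent points at Q = (30.00, -27.50) on VQ and S = (20.40, -37.10) on SM. Then |DQ| = |Q − D| = 40.70.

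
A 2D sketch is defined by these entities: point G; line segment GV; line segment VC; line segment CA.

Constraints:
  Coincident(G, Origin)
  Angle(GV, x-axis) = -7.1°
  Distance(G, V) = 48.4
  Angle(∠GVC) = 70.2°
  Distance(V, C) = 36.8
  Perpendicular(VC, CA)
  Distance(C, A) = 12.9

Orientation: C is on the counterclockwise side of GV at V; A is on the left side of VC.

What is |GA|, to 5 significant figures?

38.492

G is at the origin; GV runs at -7.1° with length 48.4, so V = 48.4·(cos -7.1°, sin -7.1°) = (48.029, -5.9823). ∠GVC = 70.2°, so VC runs at -7.1° + (180° − 70.2°) = 102.70° from the x-axis; with |VC| = 36.8, C = V + 36.8·(cos 102.70°, sin 102.70°) = (39.939, 29.917). VC is perpendicular to CA; with |CA| = 12.9 on the left of VC, A = C + 12.9·(-0.97553, -0.21985) = (27.354, 27.081). Then |GA| = |A − G| = 38.492.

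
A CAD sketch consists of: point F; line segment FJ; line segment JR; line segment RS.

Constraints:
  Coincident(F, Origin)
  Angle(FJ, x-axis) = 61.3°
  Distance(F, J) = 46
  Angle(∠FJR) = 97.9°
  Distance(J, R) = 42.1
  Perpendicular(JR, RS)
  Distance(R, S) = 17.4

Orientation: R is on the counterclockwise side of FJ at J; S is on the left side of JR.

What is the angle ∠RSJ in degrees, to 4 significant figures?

67.54°

F is at the origin; FJ runs at 61.3° with length 46.0, so J = 46.0·(cos 61.3°, sin 61.3°) = (22.09, 40.35). ∠FJR = 97.9°, so JR runs at 61.3° + (180° − 97.9°) = 143.4° from the x-axis; with |JR| = 42.1, R = J + 42.1·(cos 143.4°, sin 143.4°) = (-11.71, 65.45). The perpendicularity gives RS at right angles to JR; with |RS| = 17.4 on the left of JR, S = R + 17.4·(-0.5962, -0.8028) = (-22.08, 51.48). Then cos ∠RSJ = SR·SJ / (|SR||SJ|), giving 67.54°.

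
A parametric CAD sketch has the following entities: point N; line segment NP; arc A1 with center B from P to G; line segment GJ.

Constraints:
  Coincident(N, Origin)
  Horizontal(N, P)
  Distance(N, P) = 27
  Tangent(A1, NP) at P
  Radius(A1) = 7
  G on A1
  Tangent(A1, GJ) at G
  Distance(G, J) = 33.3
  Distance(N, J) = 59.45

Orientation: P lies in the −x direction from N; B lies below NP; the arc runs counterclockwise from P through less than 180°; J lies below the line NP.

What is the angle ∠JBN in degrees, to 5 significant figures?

147.36°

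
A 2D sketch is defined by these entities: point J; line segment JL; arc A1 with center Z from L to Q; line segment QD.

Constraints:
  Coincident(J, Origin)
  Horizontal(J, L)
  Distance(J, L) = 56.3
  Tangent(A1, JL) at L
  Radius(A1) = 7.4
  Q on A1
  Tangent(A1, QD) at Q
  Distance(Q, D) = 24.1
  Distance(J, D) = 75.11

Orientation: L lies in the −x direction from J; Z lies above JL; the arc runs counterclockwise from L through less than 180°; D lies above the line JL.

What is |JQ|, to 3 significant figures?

53.0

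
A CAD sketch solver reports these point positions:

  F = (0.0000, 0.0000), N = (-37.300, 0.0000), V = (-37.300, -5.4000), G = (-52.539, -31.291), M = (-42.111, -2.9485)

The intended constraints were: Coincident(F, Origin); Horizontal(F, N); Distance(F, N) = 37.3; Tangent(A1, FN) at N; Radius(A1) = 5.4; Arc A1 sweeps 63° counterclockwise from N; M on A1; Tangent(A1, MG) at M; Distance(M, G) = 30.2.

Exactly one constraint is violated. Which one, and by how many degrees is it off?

Tangent(A1, MG) at M — off by 6.80°.

F = (0.00, 0.00) ✓; F.y = 0.00, N.y = 0.00 ✓; |FN| = 37.30 ✓; ∠(VN, NF) = 90.00° ✓; |VN| = 5.400 ✓; bearing(V→M) − bearing(V→N) = 63.00° ✓; |VM| = 5.400 ✓; ∠(VM, MG) = 83.20° ✗; |MG| = 30.20 ✓.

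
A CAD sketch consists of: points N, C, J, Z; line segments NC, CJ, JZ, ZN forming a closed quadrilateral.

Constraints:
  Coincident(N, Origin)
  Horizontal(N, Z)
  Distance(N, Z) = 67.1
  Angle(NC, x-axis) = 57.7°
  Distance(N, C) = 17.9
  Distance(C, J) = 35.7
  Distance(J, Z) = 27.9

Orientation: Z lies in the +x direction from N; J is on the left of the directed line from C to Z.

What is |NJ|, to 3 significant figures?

48.4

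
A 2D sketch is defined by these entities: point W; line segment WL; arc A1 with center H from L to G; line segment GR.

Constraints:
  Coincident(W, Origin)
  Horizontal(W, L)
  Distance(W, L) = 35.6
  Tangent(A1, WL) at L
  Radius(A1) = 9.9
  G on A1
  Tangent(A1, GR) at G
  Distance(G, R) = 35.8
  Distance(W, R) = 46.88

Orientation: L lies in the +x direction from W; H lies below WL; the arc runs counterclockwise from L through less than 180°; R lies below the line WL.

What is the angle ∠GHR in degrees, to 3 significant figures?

74.5°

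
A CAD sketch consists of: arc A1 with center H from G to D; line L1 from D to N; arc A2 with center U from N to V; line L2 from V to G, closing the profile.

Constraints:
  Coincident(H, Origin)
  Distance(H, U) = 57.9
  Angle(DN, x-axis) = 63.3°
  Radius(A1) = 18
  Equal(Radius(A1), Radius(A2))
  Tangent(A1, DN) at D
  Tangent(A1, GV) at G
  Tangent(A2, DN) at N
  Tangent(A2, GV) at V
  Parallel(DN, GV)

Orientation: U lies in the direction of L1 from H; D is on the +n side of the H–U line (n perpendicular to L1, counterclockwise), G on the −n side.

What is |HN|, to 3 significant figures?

60.6

The slot axis is L1's direction at 63.3°, so u = (cos 63.3°, sin 63.3°) = (0.449, 0.893) and n = (−sin 63.3°, cos 63.3°) = (-0.893, 0.449). H is at the origin and U lies 57.9 along u from H, so U = 57.9·u = (26.0, 51.7). Tangency of A1 to both parallel lines with radius 18.0 puts D and G at H ± 18.0·n: D = (-16.1, 8.09), G = (16.1, -8.09). Equal radii place N and V the same way about U: N = U + 18.0·n = (9.93, 59.8), V = U − 18.0·n = (42.1, 43.6). Then |HN| = |N − H| = 60.6.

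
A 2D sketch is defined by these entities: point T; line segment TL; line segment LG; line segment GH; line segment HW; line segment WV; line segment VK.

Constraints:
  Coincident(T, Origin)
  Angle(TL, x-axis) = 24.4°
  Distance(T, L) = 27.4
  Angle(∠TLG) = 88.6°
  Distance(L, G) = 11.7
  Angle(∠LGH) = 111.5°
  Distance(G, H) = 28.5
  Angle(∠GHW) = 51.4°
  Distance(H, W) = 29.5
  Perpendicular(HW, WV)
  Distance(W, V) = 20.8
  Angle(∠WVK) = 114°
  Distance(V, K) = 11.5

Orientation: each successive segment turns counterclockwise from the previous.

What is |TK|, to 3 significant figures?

32.7

T is at the origin; TL runs at 24.4° with length 27.4, so L = (25.0, 11.3). ∠TLG = 88.6° gives LG at 116° from the x-axis; with |LG| = 11.7, G = (19.9, 21.9). ∠LGH = 111.5° gives GH at -176° from the x-axis; with |GH| = 28.5, H = (-8.56, 19.7). ∠GHW = 51.4° gives HW at -47.1° from the x-axis; with |HW| = 29.5, W = (11.5, -1.89). The perpendicularity gives WV at right angles to HW, so WV runs at 42.9°; with |WV| = 20.8, V = (26.8, 12.3). ∠WVK = 114.0° gives VK at 109° from the x-axis; with |VK| = 11.5, K = (23.0, 23.1). Then |TK| = |K − T| = 32.7.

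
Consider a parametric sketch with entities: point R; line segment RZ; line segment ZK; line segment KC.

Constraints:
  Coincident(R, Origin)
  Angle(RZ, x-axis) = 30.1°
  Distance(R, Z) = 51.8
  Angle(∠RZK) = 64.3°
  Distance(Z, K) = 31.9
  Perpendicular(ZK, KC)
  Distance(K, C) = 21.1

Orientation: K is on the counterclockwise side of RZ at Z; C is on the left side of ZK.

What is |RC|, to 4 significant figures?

27.26

∠RZK = 64.3°, so ZK runs at 30.1° + (180° − 64.3°) = 145.8° from the x-axis; with |ZK| = 31.9, K = Z + 31.9·(cos 145.8°, sin 145.8°) = (18.43, 43.91). ZK is perpendicular to KC; with |KC| = 21.1 on the left of ZK, C = K + 21.1·(-0.5621, -0.8271) = (6.571, 26.46). Then |RC| = |C − R| = 27.26.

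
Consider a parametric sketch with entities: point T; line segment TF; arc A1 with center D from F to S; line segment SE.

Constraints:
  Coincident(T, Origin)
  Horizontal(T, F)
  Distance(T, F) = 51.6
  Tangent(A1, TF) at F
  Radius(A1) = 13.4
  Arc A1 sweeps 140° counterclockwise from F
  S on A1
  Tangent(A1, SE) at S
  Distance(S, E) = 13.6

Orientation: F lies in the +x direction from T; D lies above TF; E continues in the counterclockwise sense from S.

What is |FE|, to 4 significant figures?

32.46

T is at the origin; TF is horizontal with |TF| = 51.6 and F on the +x side, so F = (51.60, 0.000). The tangent condition forces DF to be normal to TF, so D = F + (0, 13.4) = (51.60, 13.40). On A1, F sits at bearing -90° from D; a 140° counterclockwise sweep puts S at bearing 50°, so S = D + 13.4·(cos 50°, sin 50°) = (60.21, 23.66). The tangent condition forces DS to be normal to SE, so SE runs along (−sin 50°, cos 50°); with |SE| = 13.6, E = (49.80, 32.41). Then |FE| = |E − F| = 32.46.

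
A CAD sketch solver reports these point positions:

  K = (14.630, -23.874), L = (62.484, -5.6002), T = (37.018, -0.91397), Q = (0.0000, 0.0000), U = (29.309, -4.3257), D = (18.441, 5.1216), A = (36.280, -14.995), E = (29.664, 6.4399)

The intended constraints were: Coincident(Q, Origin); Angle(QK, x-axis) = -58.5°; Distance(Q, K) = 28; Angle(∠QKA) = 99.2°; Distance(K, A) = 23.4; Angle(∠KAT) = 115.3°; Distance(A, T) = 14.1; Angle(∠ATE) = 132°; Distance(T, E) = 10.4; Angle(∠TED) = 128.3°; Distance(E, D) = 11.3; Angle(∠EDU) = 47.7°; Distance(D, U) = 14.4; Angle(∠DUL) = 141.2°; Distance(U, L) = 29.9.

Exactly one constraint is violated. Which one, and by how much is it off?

Distance(U, L) = 29.9 — off by 3.30.

Q = (0.00, 0.00) ✓; QK at -58.50° ✓; |QK| = 28.00 ✓; ∠QKA = 99.20° ✓; |KA| = 23.40 ✓; ∠KAT = 115.3° ✓; |AT| = 14.10 ✓; ∠ATE = 132.0° ✓; |TE| = 10.40 ✓; ∠TED = 128.3° ✓; |ED| = 11.30 ✓; ∠EDU = 47.70° ✓; |DU| = 14.40 ✓; ∠DUL = 141.2° ✓; |UL| = 33.20 ✗.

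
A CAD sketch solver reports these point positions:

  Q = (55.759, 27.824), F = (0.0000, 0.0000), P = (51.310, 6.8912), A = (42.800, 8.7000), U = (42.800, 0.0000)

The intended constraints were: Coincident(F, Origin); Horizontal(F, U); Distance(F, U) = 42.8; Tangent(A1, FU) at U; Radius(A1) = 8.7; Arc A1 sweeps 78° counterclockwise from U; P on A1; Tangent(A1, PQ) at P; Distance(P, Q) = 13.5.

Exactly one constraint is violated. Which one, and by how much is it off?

Distance(P, Q) = 13.5 — off by 7.90.

F = (0.00, 0.00) ✓; F.y = 0.00, U.y = 0.00 ✓; |FU| = 42.80 ✓; ∠(AU, UF) = 90.00° ✓; |AU| = 8.700 ✓; bearing(A→P) − bearing(A→U) = 78.00° ✓; |AP| = 8.700 ✓; ∠(AP, PQ) = 90.00° ✓; |PQ| = 21.40 ✗.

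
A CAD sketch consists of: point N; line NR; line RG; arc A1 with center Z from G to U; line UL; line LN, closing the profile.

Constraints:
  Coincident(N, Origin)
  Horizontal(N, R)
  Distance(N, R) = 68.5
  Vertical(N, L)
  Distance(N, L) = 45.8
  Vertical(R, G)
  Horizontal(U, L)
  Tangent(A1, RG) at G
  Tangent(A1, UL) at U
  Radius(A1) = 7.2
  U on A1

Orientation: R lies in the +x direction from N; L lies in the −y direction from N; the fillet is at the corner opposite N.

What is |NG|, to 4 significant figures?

78.63

N is at the origin; N and R share the same y with |NR| = 68.5 and R on the +x side, so R = (68.50, 0.000). N and L share the same x with |NL| = 45.8 and L on the −y side, so L = (0.000, -45.80). The virtual corner opposite N is at (68.50, -45.80). The tangent condition forces ZG to be normal to RG and tangency of A1 to UL means the radius ZU is perpendicular to UL, with radius 7.2, so the center Z sits 7.2 in from both sides at Z = (61.30, -38.60). That places the tangent points at G = (68.50, -38.60) on RG and U = (61.30, -45.80) on UL. Then |NG| = |G − N| = 78.63.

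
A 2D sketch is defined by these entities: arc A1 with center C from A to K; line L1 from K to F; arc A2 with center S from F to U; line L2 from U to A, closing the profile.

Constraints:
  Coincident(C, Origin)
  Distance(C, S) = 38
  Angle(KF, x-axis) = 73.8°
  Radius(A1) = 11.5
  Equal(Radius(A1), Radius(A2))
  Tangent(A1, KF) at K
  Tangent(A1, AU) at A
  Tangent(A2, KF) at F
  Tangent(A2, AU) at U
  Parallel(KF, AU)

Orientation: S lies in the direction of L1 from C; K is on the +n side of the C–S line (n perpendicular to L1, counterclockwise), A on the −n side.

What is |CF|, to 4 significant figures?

39.70

The slot axis is L1's direction at 73.8°, so u = (cos 73.8°, sin 73.8°) = (0.2790, 0.9603) and n = (−sin 73.8°, cos 73.8°) = (-0.9603, 0.2790). C is at the origin and S lies 38.0 along u from C, so S = 38.0·u = (10.60, 36.49). Tangency of A1 to both parallel lines with radius 11.5 puts K and A at C ± 11.5·n: K = (-11.04, 3.208), A = (11.04, -3.208). Equal radii place F and U the same way about S: F = S + 11.5·n = (-0.4417, 39.70), U = S − 11.5·n = (21.65, 33.28). Then |CF| = |F − C| = 39.70.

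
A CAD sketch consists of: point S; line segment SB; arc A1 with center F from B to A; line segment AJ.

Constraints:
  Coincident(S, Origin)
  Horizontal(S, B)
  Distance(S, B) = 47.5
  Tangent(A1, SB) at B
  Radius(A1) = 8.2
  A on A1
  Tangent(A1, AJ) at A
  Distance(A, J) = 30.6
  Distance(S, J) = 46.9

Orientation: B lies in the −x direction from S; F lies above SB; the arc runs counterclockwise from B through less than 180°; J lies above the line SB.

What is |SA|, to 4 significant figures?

40.07

S is at the origin; S and B share the same y with |SB| = 47.5 and B on the −x side, so B = (-47.50, 0.000). The tangent condition forces FB to be normal to SB, so F = B + (0, 8.2) = (-47.50, 8.200). Since FA ⟂ AJ (tangency), |FJ| = √(8.2² + 30.6²) = 31.68 regardless of where A sits on A1. So J lies on both circle(S, 46.9) and circle(F, 31.68); the above-SB intersection is J = (-30.97, 35.22). A is the foot of the tangent from J: A = (-39.64, 5.877).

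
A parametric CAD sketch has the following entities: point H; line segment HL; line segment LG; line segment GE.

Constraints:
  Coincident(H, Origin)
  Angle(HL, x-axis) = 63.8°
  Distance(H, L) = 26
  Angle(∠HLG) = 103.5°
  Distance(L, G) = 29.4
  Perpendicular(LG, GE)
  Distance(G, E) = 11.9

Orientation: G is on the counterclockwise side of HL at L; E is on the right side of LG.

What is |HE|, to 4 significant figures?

51.39

H is at the origin; HL runs at 63.8° with length 26.0, so L = 26.0·(cos 63.8°, sin 63.8°) = (11.48, 23.33). ∠HLG = 103.5°, so LG runs at 63.8° + (180° − 103.5°) = 140.3° from the x-axis; with |LG| = 29.4, G = L + 29.4·(cos 140.3°, sin 140.3°) = (-11.14, 42.11). LG is perpendicular to GE; with |GE| = 11.9 on the right of LG, E = G + 11.9·(0.6388, 0.7694) = (-3.540, 51.26). Then |HE| = |E − H| = 51.39.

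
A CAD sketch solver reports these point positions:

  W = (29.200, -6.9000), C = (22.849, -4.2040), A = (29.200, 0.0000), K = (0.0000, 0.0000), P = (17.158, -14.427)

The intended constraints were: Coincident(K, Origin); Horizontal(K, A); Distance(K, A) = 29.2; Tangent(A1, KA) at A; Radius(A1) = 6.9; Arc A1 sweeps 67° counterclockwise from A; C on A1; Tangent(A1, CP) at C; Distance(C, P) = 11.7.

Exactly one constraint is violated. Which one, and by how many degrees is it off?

Tangent(A1, CP) at C — off by 6.10°.

K = (0.00, 0.00) ✓; K.y = 0.00, A.y = 0.00 ✓; |KA| = 29.20 ✓; ∠(WA, AK) = 90.00° ✓; |WA| = 6.900 ✓; bearing(W→C) − bearing(W→A) = 67.00° ✓; |WC| = 6.900 ✓; ∠(WC, CP) = 96.10° ✗; |CP| = 11.70 ✓.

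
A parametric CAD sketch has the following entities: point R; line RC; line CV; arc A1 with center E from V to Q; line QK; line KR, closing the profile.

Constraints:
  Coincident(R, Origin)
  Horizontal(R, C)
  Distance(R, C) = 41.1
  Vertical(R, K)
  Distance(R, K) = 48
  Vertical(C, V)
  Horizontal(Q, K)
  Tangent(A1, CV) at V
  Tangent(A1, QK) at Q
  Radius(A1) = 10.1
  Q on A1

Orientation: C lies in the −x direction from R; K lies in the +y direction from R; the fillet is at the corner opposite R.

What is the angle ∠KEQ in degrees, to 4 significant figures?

71.95°

R is at the origin; R and C share the same y with |RC| = 41.1 and C on the −x side, so C = (-41.10, 0.000). R and K share the same x with |RK| = 48.0 and K on the +y side, so K = (0.000, 48.00). The virtual corner opposite R is at (-41.10, 48.00). Since A1 is tangent to CV there, EV ⟂ CV and since A1 is tangent to QK there, EQ ⟂ QK, with radius 10.1, so the center E sits 10.1 in from both sides at E = (-31.00, 37.90). That places the tangent points at V = (-41.10, 37.90) on CV and Q = (-31.00, 48.00) on QK. Then cos ∠KEQ = EK·EQ / (|EK||EQ|), giving 71.95°.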